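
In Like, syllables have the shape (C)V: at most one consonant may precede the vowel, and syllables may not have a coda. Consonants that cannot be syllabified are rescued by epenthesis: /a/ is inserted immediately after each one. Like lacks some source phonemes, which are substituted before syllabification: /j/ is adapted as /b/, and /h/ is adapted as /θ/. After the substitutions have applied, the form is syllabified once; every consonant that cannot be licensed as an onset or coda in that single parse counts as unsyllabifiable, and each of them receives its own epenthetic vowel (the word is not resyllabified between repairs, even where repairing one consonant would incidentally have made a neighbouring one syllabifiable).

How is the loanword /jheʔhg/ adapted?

Substitution: /j/ → /b/, /h/ → /θ/, giving /bθeʔθg/.
Syllabifying with onset maximization leaves /b/, /ʔ/, /θ/, /g/ stranded (no codas are permitted; onsets are limited to one consonant).
Each unlicensed consonant becomes the onset of a new syllable: /b/ → /ba/, /ʔ/ → /ʔa/, /θ/ → /θa/, /g/ → /ga/.

baθeʔaθaga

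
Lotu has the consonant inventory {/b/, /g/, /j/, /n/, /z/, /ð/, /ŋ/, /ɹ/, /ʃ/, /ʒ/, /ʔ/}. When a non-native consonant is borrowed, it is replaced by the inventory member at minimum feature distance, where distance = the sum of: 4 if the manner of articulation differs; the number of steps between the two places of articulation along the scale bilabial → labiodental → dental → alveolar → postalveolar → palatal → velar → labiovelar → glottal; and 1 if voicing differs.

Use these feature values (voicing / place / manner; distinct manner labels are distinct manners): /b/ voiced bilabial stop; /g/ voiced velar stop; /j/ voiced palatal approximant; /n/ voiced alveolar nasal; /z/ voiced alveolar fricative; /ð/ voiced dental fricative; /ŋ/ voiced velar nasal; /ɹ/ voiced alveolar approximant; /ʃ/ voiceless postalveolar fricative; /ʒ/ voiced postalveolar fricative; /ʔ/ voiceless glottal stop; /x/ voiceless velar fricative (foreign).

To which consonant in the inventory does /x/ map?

ʃ

/ʃ/ is closest: same manner (fricative), place distance 2 (velar→postalveolar), same voicing; total 2. Next closest is /ʒ/ at distance 3.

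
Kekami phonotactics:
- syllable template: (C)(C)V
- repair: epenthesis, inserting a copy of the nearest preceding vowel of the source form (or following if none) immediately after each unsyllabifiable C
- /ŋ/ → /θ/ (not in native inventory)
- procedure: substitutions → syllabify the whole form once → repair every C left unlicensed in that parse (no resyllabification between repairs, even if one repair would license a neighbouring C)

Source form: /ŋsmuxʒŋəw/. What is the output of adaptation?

Substitution: /ŋ/ → /θ/, giving /θsmuxʒθəw/.
Syllabifying with onset maximization leaves /θ/, /x/, /w/ stranded (no codas are permitted; onsets may contain at most 2 consonants).
Each unlicensed consonant becomes the onset of a new syllable: /θ/ → /θu/, /x/ → /xu/, /w/ → /wə/.

θusmuxuʒθəwə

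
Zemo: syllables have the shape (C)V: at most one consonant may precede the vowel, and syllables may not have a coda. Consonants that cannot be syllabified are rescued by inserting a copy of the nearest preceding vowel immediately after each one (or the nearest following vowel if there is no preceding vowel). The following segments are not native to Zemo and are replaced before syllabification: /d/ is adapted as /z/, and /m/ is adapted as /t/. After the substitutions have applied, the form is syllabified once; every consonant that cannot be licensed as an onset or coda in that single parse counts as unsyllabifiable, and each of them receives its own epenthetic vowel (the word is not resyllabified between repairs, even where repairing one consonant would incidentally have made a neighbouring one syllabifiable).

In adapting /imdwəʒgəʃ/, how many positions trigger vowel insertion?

4

After substitution the input is /itzwəʒgəʃ/.
The unsyllabifiable consonants are /t/, /z/, /ʒ/, /ʃ/; each receives one epenthetic vowel.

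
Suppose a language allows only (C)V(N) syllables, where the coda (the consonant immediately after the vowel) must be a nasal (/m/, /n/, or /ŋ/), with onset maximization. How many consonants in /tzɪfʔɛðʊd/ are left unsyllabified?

3

Under (C)V(N), the unsyllabifiable consonants are /t/, /f/, /d/ (only a nasal (/m/, /n/, or /ŋ/) is licensed in coda position; onsets are limited to one consonant).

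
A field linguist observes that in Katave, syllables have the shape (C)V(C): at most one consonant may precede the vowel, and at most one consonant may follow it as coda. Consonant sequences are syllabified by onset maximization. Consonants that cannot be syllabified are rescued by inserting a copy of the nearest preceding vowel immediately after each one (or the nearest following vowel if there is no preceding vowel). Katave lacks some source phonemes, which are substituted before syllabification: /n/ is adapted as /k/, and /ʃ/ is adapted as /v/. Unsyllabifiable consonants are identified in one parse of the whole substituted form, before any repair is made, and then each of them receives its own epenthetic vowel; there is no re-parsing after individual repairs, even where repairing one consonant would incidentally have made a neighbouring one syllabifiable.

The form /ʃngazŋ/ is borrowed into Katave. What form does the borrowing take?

Substitution: /ʃ/ → /v/, /n/ → /k/, giving /vkgazŋ/.
Under (C)V(C), the unsyllabifiable consonants are /v/, /k/, /ŋ/ (at most one coda consonant is licensed; onsets are limited to one consonant).
Inserting the epenthetic vowel yields /v/ → /va/, /k/ → /ka/, /ŋ/ → /ŋa/.

vakagazŋa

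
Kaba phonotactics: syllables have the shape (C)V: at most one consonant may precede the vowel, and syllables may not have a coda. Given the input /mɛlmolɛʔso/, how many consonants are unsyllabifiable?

Syllabifying with onset maximization leaves /l/, /ʔ/ stranded (no codas are permitted; onsets are limited to one consonant).

2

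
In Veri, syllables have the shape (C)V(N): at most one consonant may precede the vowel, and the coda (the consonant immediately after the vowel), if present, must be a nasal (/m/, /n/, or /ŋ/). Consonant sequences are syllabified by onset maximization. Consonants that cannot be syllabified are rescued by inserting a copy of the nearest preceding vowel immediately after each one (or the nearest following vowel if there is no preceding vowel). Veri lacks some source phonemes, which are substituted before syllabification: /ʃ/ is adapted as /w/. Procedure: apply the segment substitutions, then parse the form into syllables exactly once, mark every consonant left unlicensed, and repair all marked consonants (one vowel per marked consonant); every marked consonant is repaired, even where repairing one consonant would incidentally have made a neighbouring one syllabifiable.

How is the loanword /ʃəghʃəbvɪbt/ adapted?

wəgəhəwəbəvɪbɪtɪ

Substitution: /ʃ/ → /w/, giving /wəghwəbvɪbt/.
Syllabifying with onset maximization leaves /g/, /h/, /b/, /b/, /t/ stranded (only a nasal (/m/, /n/, or /ŋ/) is licensed in coda position; onsets are limited to one consonant).
Inserting the epenthetic vowel yields /g/ → /gə/, /h/ → /hə/, /b/ → /bə/, /b/ → /bɪ/, /t/ → /tɪ/.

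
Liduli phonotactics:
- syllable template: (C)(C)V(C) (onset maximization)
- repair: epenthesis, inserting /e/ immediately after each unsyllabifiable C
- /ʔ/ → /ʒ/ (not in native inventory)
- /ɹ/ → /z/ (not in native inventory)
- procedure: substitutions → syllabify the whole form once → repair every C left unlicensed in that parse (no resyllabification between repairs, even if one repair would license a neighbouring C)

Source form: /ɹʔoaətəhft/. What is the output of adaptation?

zʒoaətəhfete

Substitution: /ɹ/ → /z/, /ʔ/ → /ʒ/, giving /zʒoaətəhft/.
Syllabifying with onset maximization leaves /f/, /t/ stranded (at most one coda consonant is licensed; onsets may contain at most 2 consonants).
Each unlicensed consonant becomes the onset of a new syllable: /f/ → /fe/, /t/ → /te/.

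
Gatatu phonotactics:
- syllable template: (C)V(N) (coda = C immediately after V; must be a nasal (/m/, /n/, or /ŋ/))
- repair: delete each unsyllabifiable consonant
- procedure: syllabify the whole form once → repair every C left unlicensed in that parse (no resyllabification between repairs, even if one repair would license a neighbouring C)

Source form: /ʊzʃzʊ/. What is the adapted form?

ʊzʊ

The consonants /z/, /ʃ/ cannot be parsed into a legal (C)V(N) syllable (only a nasal (/m/, /n/, or /ŋ/) is licensed in coda position; onsets are limited to one consonant).
Each unlicensed consonant is deleted: /z/, /ʃ/.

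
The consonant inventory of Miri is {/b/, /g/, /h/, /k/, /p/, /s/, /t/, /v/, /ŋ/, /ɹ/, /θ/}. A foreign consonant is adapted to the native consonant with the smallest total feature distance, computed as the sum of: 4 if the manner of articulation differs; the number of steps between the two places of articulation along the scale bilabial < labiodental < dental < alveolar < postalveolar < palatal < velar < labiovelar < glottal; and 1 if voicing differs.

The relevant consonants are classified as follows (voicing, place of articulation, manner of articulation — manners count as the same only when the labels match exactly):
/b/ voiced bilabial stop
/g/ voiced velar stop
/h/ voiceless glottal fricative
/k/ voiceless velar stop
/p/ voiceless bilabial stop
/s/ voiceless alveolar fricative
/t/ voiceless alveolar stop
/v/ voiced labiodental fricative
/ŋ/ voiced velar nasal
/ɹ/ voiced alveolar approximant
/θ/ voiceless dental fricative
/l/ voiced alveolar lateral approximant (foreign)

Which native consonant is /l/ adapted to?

ɹ

/ɹ/ is closest: manner differs (lateral approximant→approximant, +4), place distance 0 (alveolar→alveolar), same voicing; total 4. Next closest is /s/ at distance 5.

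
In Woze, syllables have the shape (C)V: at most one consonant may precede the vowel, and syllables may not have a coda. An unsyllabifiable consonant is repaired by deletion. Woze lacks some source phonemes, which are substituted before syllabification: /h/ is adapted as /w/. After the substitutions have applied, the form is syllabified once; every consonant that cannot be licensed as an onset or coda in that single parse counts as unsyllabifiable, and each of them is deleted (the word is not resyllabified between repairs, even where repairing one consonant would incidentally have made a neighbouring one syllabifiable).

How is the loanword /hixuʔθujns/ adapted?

wixuθu

Substitution: /h/ → /w/, giving /wixuʔθujns/.
The consonants /ʔ/, /j/, /n/, /s/ cannot be parsed into a legal (C)V syllable (no codas are permitted; onsets are limited to one consonant).
Deletion applies to /ʔ/, /j/, /n/, /s/.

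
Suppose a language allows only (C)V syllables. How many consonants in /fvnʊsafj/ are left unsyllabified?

4

Under (C)V, the unsyllabifiable consonants are /f/, /v/, /f/, /j/ (no codas are permitted; onsets are limited to one consonant).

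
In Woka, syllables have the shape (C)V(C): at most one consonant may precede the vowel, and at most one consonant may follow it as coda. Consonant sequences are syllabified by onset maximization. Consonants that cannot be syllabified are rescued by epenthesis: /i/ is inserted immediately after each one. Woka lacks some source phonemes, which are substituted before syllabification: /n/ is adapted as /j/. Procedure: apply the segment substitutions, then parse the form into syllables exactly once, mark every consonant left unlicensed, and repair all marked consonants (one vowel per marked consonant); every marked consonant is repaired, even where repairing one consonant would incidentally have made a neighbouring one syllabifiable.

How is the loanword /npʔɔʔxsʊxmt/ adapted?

Substitution: /n/ → /j/, giving /jpʔɔʔxsʊxmt/.
Syllabifying with onset maximization leaves /j/, /p/, /x/, /m/, /t/ stranded (at most one coda consonant is licensed; onsets are limited to one consonant).
Epenthesis after each stranded consonant: /j/ → /ji/, /p/ → /pi/, /x/ → /xi/, /m/ → /mi/, /t/ → /ti/.

jipiʔɔʔxisʊxmiti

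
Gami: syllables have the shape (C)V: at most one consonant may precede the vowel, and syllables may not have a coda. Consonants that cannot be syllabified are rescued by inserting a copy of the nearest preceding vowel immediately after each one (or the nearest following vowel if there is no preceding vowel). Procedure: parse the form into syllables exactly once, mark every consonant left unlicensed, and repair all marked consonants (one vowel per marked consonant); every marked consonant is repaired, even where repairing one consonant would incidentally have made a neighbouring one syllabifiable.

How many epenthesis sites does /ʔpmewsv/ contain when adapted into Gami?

5

The unsyllabifiable consonants are /ʔ/, /p/, /w/, /s/, /v/; each receives one epenthetic vowel.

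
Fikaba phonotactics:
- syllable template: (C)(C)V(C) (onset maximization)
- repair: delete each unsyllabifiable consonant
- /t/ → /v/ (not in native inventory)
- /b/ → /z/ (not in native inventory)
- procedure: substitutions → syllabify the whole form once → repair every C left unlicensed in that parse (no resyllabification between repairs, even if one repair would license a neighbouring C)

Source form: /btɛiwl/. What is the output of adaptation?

Substitution: /b/ → /z/, /t/ → /v/, giving /zvɛiwl/.
Syllabifying with onset maximization leaves /l/ stranded (at most one coda consonant is licensed; onsets may contain at most 2 consonants).
Each unlicensed consonant is deleted: /l/.

zvɛiw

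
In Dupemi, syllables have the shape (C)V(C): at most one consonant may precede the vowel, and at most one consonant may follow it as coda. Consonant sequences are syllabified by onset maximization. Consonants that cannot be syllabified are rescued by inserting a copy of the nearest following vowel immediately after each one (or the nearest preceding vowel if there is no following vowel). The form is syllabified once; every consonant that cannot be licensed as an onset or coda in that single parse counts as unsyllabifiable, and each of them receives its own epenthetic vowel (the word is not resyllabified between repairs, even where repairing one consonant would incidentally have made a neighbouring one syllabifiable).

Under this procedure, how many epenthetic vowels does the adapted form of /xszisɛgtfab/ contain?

The unsyllabifiable consonants are /x/, /s/, /t/; each receives one epenthetic vowel.

3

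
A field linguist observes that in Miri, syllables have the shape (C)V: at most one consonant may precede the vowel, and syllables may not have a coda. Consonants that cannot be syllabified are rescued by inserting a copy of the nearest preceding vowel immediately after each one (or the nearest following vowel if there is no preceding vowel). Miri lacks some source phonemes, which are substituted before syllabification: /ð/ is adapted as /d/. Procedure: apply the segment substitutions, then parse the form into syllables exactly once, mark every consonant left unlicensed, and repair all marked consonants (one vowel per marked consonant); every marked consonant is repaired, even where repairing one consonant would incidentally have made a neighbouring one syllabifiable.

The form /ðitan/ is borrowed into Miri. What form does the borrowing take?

Substitution: /ð/ → /d/, giving /ditan/.
The consonants /n/ cannot be parsed into a legal (C)V syllable (no codas are permitted; onsets are limited to one consonant).
Inserting the epenthetic vowel yields /n/ → /na/.

ditana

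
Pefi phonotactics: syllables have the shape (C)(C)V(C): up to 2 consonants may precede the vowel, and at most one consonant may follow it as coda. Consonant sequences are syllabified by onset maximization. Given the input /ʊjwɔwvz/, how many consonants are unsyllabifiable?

2

Syllabifying with onset maximization leaves /v/, /z/ stranded (at most one coda consonant is licensed; onsets may contain at most 2 consonants).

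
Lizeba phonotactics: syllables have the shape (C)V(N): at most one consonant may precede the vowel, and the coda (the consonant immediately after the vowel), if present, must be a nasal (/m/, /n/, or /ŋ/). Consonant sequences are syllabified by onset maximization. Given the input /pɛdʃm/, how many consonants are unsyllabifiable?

3

Syllabifying with onset maximization leaves /d/, /ʃ/, /m/ stranded (only a nasal (/m/, /n/, or /ŋ/) is licensed in coda position; onsets are limited to one consonant).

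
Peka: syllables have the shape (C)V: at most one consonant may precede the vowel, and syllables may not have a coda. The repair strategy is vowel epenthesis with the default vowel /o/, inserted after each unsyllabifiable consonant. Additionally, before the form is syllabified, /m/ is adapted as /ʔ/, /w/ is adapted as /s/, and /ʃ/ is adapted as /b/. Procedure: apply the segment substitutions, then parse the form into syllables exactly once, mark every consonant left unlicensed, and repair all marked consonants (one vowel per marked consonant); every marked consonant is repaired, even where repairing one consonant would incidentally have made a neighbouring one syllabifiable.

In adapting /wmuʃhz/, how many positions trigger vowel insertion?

4

After substitution the input is /sʔubhz/.
The unsyllabifiable consonants are /s/, /b/, /h/, /z/; each receives one epenthetic vowel.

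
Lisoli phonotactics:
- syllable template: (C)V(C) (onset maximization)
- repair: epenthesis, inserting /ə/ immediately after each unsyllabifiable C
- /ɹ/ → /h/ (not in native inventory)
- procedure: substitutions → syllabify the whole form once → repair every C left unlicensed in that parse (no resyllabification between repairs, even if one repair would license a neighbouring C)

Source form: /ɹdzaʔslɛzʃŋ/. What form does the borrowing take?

Substitution: /ɹ/ → /h/, giving /hdzaʔslɛzʃŋ/.
The consonants /h/, /d/, /s/, /ʃ/, /ŋ/ cannot be parsed into a legal (C)V(C) syllable (at most one coda consonant is licensed; onsets are limited to one consonant).
Each unlicensed consonant becomes the onset of a new syllable: /h/ → /hə/, /d/ → /də/, /s/ → /sə/, /ʃ/ → /ʃə/, /ŋ/ → /ŋə/.

hədəzaʔsəlɛzʃəŋə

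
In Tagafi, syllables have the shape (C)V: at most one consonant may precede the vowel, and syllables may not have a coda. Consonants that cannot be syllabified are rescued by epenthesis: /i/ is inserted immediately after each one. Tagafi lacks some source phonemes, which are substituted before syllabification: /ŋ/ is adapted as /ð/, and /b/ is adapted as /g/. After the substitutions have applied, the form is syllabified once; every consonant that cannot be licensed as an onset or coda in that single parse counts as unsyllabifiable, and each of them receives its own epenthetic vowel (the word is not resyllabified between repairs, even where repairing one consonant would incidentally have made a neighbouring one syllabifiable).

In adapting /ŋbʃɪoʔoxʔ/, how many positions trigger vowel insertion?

After substitution the input is /ðgʃɪoʔoxʔ/.
The unsyllabifiable consonants are /ð/, /g/, /x/, /ʔ/; each receives one epenthetic vowel.

4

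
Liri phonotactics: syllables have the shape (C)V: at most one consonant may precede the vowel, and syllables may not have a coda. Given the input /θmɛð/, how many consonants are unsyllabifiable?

2

Syllabifying with onset maximization leaves /θ/, /ð/ stranded (no codas are permitted; onsets are limited to one consonant).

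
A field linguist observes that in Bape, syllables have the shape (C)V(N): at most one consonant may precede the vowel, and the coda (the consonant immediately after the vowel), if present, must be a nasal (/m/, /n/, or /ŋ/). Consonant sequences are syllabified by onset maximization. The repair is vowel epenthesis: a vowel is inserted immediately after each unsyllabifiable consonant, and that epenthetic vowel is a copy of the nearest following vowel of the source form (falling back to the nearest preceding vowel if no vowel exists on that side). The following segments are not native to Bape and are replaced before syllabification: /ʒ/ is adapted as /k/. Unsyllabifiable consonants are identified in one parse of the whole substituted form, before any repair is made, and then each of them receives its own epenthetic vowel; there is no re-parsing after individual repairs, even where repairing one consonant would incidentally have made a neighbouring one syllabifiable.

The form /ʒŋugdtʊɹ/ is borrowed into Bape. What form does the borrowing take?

kuŋugʊdʊtʊɹʊ

Substitution: /ʒ/ → /k/, giving /kŋugdtʊɹ/.
Syllabifying with onset maximization leaves /k/, /g/, /d/, /ɹ/ stranded (only a nasal (/m/, /n/, or /ŋ/) is licensed in coda position; onsets are limited to one consonant).
Each unlicensed consonant becomes the onset of a new syllable: /k/ → /ku/, /g/ → /gʊ/, /d/ → /dʊ/, /ɹ/ → /ɹʊ/.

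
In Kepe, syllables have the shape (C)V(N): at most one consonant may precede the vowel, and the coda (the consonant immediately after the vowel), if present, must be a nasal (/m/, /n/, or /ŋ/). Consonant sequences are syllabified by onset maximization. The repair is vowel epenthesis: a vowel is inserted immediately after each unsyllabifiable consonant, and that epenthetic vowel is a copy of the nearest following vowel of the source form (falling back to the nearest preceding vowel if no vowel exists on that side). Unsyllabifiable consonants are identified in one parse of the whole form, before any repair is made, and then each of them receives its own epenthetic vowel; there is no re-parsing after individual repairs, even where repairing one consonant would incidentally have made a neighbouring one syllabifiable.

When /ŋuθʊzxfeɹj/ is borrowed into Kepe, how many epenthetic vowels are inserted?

The unsyllabifiable consonants are /z/, /x/, /ɹ/, /j/; each receives one epenthetic vowel.

4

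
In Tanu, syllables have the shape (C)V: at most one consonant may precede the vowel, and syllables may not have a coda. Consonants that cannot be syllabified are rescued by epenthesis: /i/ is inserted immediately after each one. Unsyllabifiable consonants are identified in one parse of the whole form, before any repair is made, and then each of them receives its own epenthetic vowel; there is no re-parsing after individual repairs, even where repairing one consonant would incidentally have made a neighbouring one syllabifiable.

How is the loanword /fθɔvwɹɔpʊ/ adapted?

fiθɔviwiɹɔpʊ

Under (C)V, the unsyllabifiable consonants are /f/, /v/, /w/ (no codas are permitted; onsets are limited to one consonant).
Epenthesis after each stranded consonant: /f/ → /fi/, /v/ → /vi/, /w/ → /wi/.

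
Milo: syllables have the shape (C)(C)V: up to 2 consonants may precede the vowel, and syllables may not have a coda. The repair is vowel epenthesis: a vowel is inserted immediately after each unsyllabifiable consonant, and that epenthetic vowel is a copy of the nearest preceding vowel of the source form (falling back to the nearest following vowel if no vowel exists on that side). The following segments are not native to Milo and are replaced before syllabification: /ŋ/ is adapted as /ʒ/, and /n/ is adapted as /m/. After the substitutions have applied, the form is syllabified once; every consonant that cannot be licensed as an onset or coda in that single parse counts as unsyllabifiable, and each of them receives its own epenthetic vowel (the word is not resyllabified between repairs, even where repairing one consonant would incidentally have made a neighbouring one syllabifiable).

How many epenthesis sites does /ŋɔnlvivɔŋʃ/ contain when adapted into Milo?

After substitution the input is /ʒɔmlvivɔʒʃ/.
The unsyllabifiable consonants are /m/, /ʒ/, /ʃ/; each receives one epenthetic vowel.

3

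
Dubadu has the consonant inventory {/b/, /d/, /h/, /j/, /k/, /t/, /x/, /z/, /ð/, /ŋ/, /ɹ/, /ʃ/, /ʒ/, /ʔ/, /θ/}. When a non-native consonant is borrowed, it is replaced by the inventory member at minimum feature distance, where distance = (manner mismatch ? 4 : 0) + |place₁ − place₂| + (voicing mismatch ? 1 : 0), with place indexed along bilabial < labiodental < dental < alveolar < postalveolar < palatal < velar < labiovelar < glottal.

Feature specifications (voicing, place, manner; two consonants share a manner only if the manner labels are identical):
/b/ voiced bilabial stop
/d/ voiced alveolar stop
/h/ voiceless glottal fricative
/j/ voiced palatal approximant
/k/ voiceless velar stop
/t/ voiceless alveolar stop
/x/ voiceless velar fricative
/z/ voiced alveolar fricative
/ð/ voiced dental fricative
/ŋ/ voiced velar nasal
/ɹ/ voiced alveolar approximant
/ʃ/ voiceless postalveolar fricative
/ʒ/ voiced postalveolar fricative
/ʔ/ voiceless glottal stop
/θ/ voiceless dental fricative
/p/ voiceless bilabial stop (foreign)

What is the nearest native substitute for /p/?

/b/ is closest: same manner (stop), place distance 0 (bilabial→bilabial), voicing differs (+1); total 1. Next closest is /t/ at distance 3.

b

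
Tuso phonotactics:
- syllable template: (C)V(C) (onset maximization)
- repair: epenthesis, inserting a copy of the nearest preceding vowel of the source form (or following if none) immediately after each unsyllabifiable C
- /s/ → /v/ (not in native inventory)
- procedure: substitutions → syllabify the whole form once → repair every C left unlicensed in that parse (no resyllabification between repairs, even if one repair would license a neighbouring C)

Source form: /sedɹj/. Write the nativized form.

Substitution: /s/ → /v/, giving /vedɹj/.
The consonants /ɹ/, /j/ cannot be parsed into a legal (C)V(C) syllable (at most one coda consonant is licensed; onsets are limited to one consonant).
Epenthesis after each stranded consonant: /ɹ/ → /ɹe/, /j/ → /je/.

vedɹeje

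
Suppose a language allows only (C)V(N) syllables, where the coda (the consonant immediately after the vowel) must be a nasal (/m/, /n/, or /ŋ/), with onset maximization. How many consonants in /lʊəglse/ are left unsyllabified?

Syllabifying with onset maximization leaves /g/, /l/ stranded (only a nasal (/m/, /n/, or /ŋ/) is licensed in coda position; onsets are limited to one consonant).

2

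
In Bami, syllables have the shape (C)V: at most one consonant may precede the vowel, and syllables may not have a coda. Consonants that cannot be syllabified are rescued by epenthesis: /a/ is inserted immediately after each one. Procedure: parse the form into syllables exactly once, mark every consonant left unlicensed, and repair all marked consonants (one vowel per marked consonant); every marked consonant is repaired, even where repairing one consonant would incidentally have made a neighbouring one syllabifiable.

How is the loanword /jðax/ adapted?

The consonants /j/, /x/ cannot be parsed into a legal (C)V syllable (no codas are permitted; onsets are limited to one consonant).
Epenthesis after each stranded consonant: /j/ → /ja/, /x/ → /xa/.

jaðaxa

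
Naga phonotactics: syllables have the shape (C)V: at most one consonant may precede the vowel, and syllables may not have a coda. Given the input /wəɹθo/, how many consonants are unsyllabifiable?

1

The consonants /ɹ/ cannot be parsed into a legal (C)V syllable (no codas are permitted; onsets are limited to one consonant).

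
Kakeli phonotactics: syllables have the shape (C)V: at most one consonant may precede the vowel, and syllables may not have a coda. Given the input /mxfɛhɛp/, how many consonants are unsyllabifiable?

3

Under (C)V, the unsyllabifiable consonants are /m/, /x/, /p/ (no codas are permitted; onsets are limited to one consonant).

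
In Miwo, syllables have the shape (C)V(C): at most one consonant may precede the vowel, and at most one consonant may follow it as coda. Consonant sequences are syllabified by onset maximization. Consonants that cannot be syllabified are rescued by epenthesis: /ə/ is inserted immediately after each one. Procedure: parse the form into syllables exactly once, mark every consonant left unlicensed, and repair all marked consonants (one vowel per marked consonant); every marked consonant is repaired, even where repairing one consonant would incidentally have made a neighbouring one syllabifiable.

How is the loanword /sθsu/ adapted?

səθəsu

Under (C)V(C), the unsyllabifiable consonants are /s/, /θ/ (at most one coda consonant is licensed; onsets are limited to one consonant).
Epenthesis after each stranded consonant: /s/ → /sə/, /θ/ → /θə/.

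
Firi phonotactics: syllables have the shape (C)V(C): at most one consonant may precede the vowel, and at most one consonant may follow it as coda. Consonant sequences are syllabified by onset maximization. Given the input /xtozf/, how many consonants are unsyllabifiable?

The consonants /x/, /f/ cannot be parsed into a legal (C)V(C) syllable (at most one coda consonant is licensed; onsets are limited to one consonant).

2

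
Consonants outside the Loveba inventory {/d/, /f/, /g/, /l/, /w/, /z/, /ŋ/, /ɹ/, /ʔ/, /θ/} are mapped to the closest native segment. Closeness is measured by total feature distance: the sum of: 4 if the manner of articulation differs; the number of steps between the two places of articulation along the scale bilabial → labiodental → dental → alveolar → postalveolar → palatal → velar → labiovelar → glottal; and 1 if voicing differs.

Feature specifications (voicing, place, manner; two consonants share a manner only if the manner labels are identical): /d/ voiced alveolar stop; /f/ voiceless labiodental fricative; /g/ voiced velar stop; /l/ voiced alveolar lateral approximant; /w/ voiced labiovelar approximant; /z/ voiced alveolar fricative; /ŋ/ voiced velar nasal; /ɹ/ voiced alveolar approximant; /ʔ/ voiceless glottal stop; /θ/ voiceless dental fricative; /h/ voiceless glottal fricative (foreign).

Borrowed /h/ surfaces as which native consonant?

/ʔ/ is closest: manner differs (fricative→stop, +4), place distance 0 (glottal→glottal), same voicing; total 4. Next closest is /w/ at distance 6.

ʔ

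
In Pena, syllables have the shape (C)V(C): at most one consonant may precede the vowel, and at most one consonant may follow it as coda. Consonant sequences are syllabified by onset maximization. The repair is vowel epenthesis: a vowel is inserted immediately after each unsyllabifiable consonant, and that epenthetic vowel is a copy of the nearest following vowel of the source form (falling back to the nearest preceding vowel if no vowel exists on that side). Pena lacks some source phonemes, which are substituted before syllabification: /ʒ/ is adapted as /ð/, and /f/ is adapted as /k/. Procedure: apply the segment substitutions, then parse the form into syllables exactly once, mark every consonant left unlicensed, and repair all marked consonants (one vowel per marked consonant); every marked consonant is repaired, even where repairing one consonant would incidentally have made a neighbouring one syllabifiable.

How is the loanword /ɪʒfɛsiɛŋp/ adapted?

ɪðkɛsiɛŋpɛ

Substitution: /ʒ/ → /ð/, /f/ → /k/, giving /ɪðkɛsiɛŋp/.
The consonants /p/ cannot be parsed into a legal (C)V(C) syllable (at most one coda consonant is licensed; onsets are limited to one consonant).
Epenthesis after each stranded consonant: /p/ → /pɛ/.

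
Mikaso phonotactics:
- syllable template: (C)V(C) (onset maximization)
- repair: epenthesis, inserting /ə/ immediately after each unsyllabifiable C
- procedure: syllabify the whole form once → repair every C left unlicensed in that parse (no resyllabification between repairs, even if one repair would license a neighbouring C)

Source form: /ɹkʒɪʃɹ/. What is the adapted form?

ɹəkəʒɪʃɹə

Under (C)V(C), the unsyllabifiable consonants are /ɹ/, /k/, /ɹ/ (at most one coda consonant is licensed; onsets are limited to one consonant).
Inserting the epenthetic vowel yields /ɹ/ → /ɹə/, /k/ → /kə/, /ɹ/ → /ɹə/.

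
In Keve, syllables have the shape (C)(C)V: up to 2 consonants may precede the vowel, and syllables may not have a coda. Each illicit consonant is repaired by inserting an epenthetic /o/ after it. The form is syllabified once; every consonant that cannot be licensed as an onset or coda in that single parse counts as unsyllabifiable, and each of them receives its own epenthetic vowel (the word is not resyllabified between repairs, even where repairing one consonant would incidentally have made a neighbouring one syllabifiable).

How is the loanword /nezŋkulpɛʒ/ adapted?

nezoŋkulpɛʒo

Under (C)(C)V, the unsyllabifiable consonants are /z/, /ʒ/ (no codas are permitted; onsets may contain at most 2 consonants).
Each unlicensed consonant becomes the onset of a new syllable: /z/ → /zo/, /ʒ/ → /ʒo/.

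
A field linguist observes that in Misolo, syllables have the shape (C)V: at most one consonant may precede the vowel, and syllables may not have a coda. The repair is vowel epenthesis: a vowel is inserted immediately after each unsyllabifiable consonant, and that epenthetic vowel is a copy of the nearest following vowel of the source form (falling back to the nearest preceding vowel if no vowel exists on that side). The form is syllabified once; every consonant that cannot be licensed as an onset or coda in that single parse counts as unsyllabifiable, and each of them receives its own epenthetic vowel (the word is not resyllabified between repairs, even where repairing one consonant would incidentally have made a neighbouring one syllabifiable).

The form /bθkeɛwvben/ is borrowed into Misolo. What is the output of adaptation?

beθekeɛwevebene

The consonants /b/, /θ/, /w/, /v/, /n/ cannot be parsed into a legal (C)V syllable (no codas are permitted; onsets are limited to one consonant).
Each unlicensed consonant becomes the onset of a new syllable: /b/ → /be/, /θ/ → /θe/, /w/ → /we/, /v/ → /ve/, /n/ → /ne/.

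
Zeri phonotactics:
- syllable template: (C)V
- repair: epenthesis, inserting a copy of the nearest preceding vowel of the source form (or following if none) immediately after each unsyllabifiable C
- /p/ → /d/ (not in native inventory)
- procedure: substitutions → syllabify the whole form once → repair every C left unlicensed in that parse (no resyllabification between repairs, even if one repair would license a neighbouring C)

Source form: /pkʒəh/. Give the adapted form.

Substitution: /p/ → /d/, giving /dkʒəh/.
Syllabifying with onset maximization leaves /d/, /k/, /h/ stranded (no codas are permitted; onsets are limited to one consonant).
Epenthesis after each stranded consonant: /d/ → /də/, /k/ → /kə/, /h/ → /hə/.

dəkəʒəhə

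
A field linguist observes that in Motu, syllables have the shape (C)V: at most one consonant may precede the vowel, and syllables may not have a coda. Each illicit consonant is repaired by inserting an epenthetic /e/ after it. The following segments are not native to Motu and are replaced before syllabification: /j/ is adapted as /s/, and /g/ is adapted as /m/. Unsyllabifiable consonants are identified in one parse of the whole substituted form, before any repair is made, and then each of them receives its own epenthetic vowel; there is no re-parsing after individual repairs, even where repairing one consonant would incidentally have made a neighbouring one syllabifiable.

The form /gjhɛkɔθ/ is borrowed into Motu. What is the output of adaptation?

Substitution: /g/ → /m/, /j/ → /s/, giving /mshɛkɔθ/.
The consonants /m/, /s/, /θ/ cannot be parsed into a legal (C)V syllable (no codas are permitted; onsets are limited to one consonant).
Each unlicensed consonant becomes the onset of a new syllable: /m/ → /me/, /s/ → /se/, /θ/ → /θe/.

mesehɛkɔθe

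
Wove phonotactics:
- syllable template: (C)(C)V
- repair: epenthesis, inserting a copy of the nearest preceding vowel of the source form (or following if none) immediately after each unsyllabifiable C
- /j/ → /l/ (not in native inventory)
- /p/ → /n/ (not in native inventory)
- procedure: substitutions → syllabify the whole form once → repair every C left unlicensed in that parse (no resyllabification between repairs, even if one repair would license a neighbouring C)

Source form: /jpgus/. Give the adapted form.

Substitution: /j/ → /l/, /p/ → /n/, giving /lngus/.
The consonants /l/, /s/ cannot be parsed into a legal (C)(C)V syllable (no codas are permitted; onsets may contain at most 2 consonants).
Inserting the epenthetic vowel yields /l/ → /lu/, /s/ → /su/.

lungusu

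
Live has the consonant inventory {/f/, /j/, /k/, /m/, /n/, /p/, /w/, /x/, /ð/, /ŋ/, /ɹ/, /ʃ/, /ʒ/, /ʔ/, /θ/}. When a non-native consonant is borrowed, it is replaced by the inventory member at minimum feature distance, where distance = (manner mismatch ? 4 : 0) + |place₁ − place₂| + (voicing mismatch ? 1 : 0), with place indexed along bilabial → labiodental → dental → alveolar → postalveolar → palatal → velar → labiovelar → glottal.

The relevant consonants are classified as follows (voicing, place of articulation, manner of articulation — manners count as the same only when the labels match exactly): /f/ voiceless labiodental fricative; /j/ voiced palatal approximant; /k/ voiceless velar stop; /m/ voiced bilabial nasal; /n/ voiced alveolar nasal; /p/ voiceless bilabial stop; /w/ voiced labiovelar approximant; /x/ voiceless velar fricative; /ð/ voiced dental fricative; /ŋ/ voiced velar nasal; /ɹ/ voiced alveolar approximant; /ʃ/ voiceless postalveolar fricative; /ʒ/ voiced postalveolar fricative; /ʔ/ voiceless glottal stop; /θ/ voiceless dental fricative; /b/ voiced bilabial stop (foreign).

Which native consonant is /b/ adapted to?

/p/ is closest: same manner (stop), place distance 0 (bilabial→bilabial), voicing differs (+1); total 1. Next closest is /m/ at distance 4.

p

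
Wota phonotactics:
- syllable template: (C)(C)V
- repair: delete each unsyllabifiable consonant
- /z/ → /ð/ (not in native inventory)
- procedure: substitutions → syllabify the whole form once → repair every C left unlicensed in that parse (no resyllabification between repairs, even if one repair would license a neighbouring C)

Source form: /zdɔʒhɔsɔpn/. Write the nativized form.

Substitution: /z/ → /ð/, giving /ðdɔʒhɔsɔpn/.
Syllabifying with onset maximization leaves /p/, /n/ stranded (no codas are permitted; onsets may contain at most 2 consonants).
Each unlicensed consonant is deleted: /p/, /n/.

ðdɔʒhɔsɔ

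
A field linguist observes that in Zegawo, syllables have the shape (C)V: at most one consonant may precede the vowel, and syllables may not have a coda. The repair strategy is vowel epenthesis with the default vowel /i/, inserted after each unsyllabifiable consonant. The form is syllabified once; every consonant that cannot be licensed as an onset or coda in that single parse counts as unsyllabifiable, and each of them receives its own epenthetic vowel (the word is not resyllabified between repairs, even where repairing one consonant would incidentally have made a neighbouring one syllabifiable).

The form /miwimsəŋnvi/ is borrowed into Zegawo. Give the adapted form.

miwimisəŋinivi

Under (C)V, the unsyllabifiable consonants are /m/, /ŋ/, /n/ (no codas are permitted; onsets are limited to one consonant).
Epenthesis after each stranded consonant: /m/ → /mi/, /ŋ/ → /ŋi/, /n/ → /ni/.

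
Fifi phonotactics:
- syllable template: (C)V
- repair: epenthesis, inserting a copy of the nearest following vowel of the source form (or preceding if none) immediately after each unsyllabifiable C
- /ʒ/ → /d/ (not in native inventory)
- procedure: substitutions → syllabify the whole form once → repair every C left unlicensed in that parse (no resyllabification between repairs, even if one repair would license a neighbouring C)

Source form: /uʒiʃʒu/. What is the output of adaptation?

udiʃudu

Substitution: /ʒ/ → /d/, giving /udiʃdu/.
The consonants /ʃ/ cannot be parsed into a legal (C)V syllable (no codas are permitted; onsets are limited to one consonant).
Each unlicensed consonant becomes the onset of a new syllable: /ʃ/ → /ʃu/.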